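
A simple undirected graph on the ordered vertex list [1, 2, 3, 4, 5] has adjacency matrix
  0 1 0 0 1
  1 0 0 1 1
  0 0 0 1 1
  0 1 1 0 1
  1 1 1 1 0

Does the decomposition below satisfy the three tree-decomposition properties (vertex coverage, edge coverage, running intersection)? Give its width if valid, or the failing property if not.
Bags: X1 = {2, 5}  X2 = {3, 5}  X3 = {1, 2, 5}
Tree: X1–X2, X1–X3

A tree decomposition must satisfy three properties: every vertex lies in some bag; for every edge, both endpoints lie together in some bag; and for every vertex, the bags containing it form a connected subtree. Here vertex 4 appears in no bag, so the decomposition is invalid.

No — vertex 4 appears in no bag.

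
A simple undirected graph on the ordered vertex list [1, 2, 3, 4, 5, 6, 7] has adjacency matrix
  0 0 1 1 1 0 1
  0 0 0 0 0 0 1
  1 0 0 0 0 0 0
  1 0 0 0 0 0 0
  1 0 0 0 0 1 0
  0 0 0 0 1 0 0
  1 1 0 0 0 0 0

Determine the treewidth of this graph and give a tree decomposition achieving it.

Every bag has size at most 2, so the width is 2 − 1 = 1 and tw(G) ≤ 1. Since G has at least one edge (e.g. 5–1), it is not an edgeless graph, so tw(G) ≥ 1. Combining the bounds, tw(G) = 1.

Treewidth 1.
One such decomposition:
Bags: B1 = {1, 5}  B2 = {1, 7}  B3 = {1, 4}  B4 = {2, 7}  B5 = {5, 6}  B6 = {1, 3}
Tree: B1–B2, B2–B3, B2–B4, B1–B5, B3–B6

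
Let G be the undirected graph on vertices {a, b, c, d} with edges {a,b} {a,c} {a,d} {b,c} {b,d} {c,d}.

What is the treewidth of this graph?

3

A width-3 tree decomposition is:
Bags: B1 = {a, b, c, d}
Tree: (single bag)
With just one bag of size 4, the width is 4 − 1 = 3, so tw(G) ≤ 3. Conversely, {a, b, c, d} is a clique of size 4, and the vertices of any clique must share a bag in every tree decomposition; so some bag has ≥ 4 vertices and tw(G) ≥ 3. Therefore the treewidth is 3.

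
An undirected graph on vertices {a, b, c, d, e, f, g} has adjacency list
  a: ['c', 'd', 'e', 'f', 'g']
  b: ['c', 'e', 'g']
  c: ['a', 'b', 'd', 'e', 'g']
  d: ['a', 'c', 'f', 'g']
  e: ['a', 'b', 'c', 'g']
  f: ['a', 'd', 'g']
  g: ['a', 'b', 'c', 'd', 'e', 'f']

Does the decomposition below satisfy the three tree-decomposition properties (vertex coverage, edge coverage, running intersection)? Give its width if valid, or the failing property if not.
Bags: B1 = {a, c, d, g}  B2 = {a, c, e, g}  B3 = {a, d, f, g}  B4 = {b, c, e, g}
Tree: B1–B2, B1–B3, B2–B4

Yes; width 3.

Every vertex of G appears in some bag (union = {a, b, c, d, e, f, g}); every edge is covered by a bag; and for each vertex v the set of bags containing v is connected in the bag tree. The decomposition is therefore valid. The largest bag has 4 vertices, so the width is 3.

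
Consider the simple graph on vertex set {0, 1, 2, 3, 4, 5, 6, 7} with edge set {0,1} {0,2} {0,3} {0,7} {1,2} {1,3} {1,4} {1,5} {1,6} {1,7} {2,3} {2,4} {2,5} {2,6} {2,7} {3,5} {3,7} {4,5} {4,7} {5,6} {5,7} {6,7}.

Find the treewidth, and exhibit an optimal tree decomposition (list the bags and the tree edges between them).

The largest bag has 5 vertices, giving width 4; this decomposition certifies tw(G) ≤ 4. Conversely, {0, 1, 2, 3, 7} is a clique of size 5, and the vertices of any clique must share a bag in every tree decomposition; so some bag has ≥ 5 vertices and tw(G) ≥ 4. Hence tw(G) = 4 exactly.

Treewidth 4.
One such decomposition:
Bags: B1 = {0, 1, 2, 3, 7}  B2 = {1, 2, 3, 5, 7}  B3 = {1, 2, 5, 6, 7}  B4 = {1, 2, 4, 5, 7}
Tree: B1–B2, B2–B3, B3–B4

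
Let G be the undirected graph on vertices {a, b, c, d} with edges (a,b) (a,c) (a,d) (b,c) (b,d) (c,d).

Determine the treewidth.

A width-3 tree decomposition is:
Bags: B1 = {a, b, c, d}
Tree: (single bag)
A single bag containing all 4 vertices is trivially a valid decomposition of width 3. Conversely, {a, b, c, d} is a clique of size 4, and the vertices of any clique must share a bag in every tree decomposition; so some bag has ≥ 4 vertices and tw(G) ≥ 3. The upper and lower bounds meet at 3, so that is the treewidth.

3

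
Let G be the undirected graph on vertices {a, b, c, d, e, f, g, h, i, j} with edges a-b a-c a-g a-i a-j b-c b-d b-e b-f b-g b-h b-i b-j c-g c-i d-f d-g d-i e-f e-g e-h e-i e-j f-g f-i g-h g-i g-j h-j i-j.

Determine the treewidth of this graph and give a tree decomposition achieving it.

The largest bag has 5 vertices, giving width 4; this decomposition certifies tw(G) ≤ 4. On the other hand G contains the 5-clique {b, e, g, h, j}. A clique must lie in a single bag of any decomposition, so no decomposition can have width below 4. Therefore the treewidth is 4.

Treewidth 4.
Bags: B1 = {a, b, g, i, j}  B2 = {b, e, g, i, j}  B3 = {b, e, f, g, i}  B4 = {a, b, c, g, i}  B5 = {b, d, f, g, i}  B6 = {b, e, g, h, j}
Tree: B1–B2, B2–B3, B1–B4, B3–B5, B2–B6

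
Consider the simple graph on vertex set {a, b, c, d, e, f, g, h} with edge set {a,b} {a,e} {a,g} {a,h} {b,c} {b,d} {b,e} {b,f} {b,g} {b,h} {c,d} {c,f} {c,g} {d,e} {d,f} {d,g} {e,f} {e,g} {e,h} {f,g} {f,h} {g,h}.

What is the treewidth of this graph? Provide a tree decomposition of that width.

The largest bag has 5 vertices, giving width 4; this decomposition certifies tw(G) ≤ 4. Conversely, {a, b, e, g, h} is a clique of size 5, and the vertices of any clique must share a bag in every tree decomposition; so some bag has ≥ 5 vertices and tw(G) ≥ 4. The upper and lower bounds meet at 4, so that is the treewidth.

Treewidth 4.
One optimal decomposition is:
Bags: B1 = {a, b, e, g, h}  B2 = {b, e, f, g, h}  B3 = {b, d, e, f, g}  B4 = {b, c, d, f, g}
Tree: B1–B2, B2–B3, B3–B4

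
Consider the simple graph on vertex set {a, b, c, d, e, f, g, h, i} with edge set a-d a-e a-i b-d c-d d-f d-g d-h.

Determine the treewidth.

A width-1 tree decomposition is:
Bags: B1 = {c, d}  B2 = {a, d}  B3 = {d, g}  B4 = {d, h}  B5 = {a, i}  B6 = {d, f}  B7 = {a, e}  B8 = {b, d}
Tree: B1–B2, B1–B3, B1–B4, B2–B5, B4–B6, B5–B7, B6–B8
Each bag holds 2 vertices, so the decomposition has width 1, which upper-bounds the treewidth. Since G has at least one edge (e.g. c–d), it is not an edgeless graph, so tw(G) ≥ 1. The upper and lower bounds meet at 1, so that is the treewidth.

1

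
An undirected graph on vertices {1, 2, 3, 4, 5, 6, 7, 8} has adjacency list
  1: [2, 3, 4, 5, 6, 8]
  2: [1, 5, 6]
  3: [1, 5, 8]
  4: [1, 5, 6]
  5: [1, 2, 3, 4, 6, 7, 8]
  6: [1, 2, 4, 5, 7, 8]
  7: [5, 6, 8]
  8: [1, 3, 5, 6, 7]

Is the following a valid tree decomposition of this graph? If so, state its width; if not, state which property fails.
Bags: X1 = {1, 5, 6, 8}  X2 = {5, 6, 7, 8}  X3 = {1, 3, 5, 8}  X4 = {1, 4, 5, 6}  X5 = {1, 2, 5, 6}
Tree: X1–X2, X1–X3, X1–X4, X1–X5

Yes; width 3.

Vertex coverage: the bags together contain {1, 2, 3, 4, 5, 6, 7, 8}, the full vertex set. Edge coverage: each edge of G has both endpoints in at least one bag. Running intersection: for every vertex, the bags containing it form a connected subtree. All three properties hold, so this is a valid tree decomposition of width max|bag| − 1 = 3, and hence tw(G) ≤ 3.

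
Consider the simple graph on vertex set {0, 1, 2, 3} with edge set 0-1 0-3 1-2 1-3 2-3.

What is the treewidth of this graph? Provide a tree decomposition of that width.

Each bag holds 3 vertices, so the decomposition has width 2, which upper-bounds the treewidth. For the lower bound, the 3 vertices {0, 1, 3} are pairwise adjacent, and any tree decomposition puts a clique entirely inside one bag — forcing width ≥ 2. Combining the bounds, tw(G) = 2.

Treewidth 2.
Bags: B1 = {0, 1, 3}  B2 = {1, 2, 3}
Tree: B1–B2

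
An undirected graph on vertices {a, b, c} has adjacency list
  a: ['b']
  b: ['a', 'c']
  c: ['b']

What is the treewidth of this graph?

A width-1 tree decomposition is:
Bags: B1 = {b, c}  B2 = {a, b}
Tree: B1–B2
The largest bag has 2 vertices, giving width 1; this decomposition certifies tw(G) ≤ 1. Any graph with an edge has treewidth ≥ 1, and G has the edge b–c. Combining the bounds, tw(G) = 1.

1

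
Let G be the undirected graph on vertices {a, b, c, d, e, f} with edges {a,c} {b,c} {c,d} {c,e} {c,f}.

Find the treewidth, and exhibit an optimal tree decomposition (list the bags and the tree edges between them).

Each bag holds 2 vertices, so the decomposition has width 1, which upper-bounds the treewidth. Since G has at least one edge (e.g. b–c), it is not an edgeless graph, so tw(G) ≥ 1. Therefore the treewidth is 1.

Treewidth 1.
One such decomposition:
Bags: B1 = {b, c}  B2 = {c, e}  B3 = {c, f}  B4 = {a, c}  B5 = {c, d}
Tree: B1–B2, B1–B3, B1–B4, B4–B5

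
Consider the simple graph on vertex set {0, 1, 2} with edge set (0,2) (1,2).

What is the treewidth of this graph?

A width-1 tree decomposition is:
Bags: B1 = {1, 2}  B2 = {0, 2}
Tree: B1–B2
Every bag has size at most 2, so the width is 2 − 1 = 1 and tw(G) ≤ 1. Since G has at least one edge (e.g. 1–2), it is not an edgeless graph, so tw(G) ≥ 1. The upper and lower bounds meet at 1, so that is the treewidth.

1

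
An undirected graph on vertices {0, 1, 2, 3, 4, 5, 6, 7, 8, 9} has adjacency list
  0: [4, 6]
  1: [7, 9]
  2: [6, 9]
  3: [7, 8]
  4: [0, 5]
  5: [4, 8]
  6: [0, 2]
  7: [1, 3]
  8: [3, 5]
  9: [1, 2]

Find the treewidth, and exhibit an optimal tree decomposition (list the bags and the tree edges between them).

The largest bag has 3 vertices, giving width 2; this decomposition certifies tw(G) ≤ 2. The edges 2–6–0–4–5–8–3–7–1–9–2 form a cycle, so G is not a tree and its treewidth is at least 2. Hence tw(G) = 2 exactly.

Treewidth 2.
Bags: B1 = {0, 2, 6}  B2 = {0, 2, 4}  B3 = {2, 4, 5}  B4 = {2, 5, 8}  B5 = {2, 3, 8}  B6 = {2, 3, 7}  B7 = {1, 2, 7}  B8 = {1, 2, 9}
Tree: B1–B2, B2–B3, B3–B4, B4–B5, B5–B6, B6–B7, B7–B8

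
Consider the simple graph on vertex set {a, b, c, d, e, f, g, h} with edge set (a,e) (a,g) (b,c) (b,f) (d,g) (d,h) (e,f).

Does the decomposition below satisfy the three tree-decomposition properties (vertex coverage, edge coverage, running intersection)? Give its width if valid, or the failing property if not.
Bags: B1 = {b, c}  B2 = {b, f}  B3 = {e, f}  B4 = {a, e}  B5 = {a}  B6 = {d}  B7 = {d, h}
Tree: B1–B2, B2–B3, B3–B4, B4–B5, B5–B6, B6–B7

No — vertex g appears in no bag.

A tree decomposition must satisfy three properties: every vertex lies in some bag; for every edge, both endpoints lie together in some bag; and for every vertex, the bags containing it form a connected subtree. Here vertex g appears in no bag, so the decomposition is invalid.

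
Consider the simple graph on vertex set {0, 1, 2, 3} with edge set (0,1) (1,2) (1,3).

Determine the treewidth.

1

A width-1 tree decomposition is:
Bags: B1 = {0, 1}  B2 = {1, 2}  B3 = {1, 3}
Tree: B1–B2, B1–B3
The largest bag has 2 vertices, giving width 1; this decomposition certifies tw(G) ≤ 1. Since G has at least one edge (e.g. 0–1), it is not an edgeless graph, so tw(G) ≥ 1. The upper and lower bounds meet at 1, so that is the treewidth.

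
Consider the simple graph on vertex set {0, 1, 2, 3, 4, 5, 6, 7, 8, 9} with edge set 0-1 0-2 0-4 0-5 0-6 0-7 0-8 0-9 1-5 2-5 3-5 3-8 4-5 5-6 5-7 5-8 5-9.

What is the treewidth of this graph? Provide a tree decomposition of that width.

Treewidth 2.
One optimal decomposition is:
Bags: B1 = {0, 5, 8}  B2 = {0, 5, 6}  B3 = {3, 5, 8}  B4 = {0, 5, 7}  B5 = {0, 1, 5}  B6 = {0, 2, 5}  B7 = {0, 4, 5}  B8 = {0, 5, 9}
Tree: B1–B2, B1–B3, B2–B4, B4–B5, B4–B6, B4–B7, B6–B8

Every bag has size at most 3, so the width is 3 − 1 = 2 and tw(G) ≤ 2. For the lower bound, the 3 vertices {0, 1, 5} are pairwise adjacent, and any tree decomposition puts a clique entirely inside one bag — forcing width ≥ 2. Therefore the treewidth is 2.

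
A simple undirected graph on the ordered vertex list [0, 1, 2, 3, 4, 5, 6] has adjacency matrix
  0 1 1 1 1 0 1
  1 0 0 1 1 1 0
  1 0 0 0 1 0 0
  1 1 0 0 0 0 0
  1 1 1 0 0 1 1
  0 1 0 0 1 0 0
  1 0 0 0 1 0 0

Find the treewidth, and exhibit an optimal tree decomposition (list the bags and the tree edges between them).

Each bag holds 3 vertices, so the decomposition has width 2, which upper-bounds the treewidth. For the lower bound, the 3 vertices {0, 1, 3} are pairwise adjacent, and any tree decomposition puts a clique entirely inside one bag — forcing width ≥ 2. Therefore the treewidth is 2.

Treewidth 2.
One optimal decomposition is:
Bags: B1 = {0, 1, 3}  B2 = {0, 1, 4}  B3 = {0, 2, 4}  B4 = {0, 4, 6}  B5 = {1, 4, 5}
Tree: B1–B2, B2–B3, B3–B4, B2–B5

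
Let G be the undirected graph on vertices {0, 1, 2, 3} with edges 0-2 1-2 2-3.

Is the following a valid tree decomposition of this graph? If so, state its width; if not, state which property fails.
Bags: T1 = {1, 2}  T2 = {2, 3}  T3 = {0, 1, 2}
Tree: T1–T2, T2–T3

No — bags containing vertex 1 are not connected in the tree.

A tree decomposition must satisfy three properties: every vertex lies in some bag; for every edge, both endpoints lie together in some bag; and for every vertex, the bags containing it form a connected subtree. Here bags containing vertex 1 are not connected in the tree, so the decomposition is invalid.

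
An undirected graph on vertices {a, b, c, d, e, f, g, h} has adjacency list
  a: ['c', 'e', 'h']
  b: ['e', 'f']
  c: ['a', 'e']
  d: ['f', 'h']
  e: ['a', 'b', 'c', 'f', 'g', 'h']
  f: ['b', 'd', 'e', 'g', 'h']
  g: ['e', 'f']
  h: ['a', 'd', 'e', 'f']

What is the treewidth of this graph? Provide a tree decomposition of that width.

Every bag has size at most 3, so the width is 3 − 1 = 2 and tw(G) ≤ 2. On the other hand G contains the 3-clique {d, f, h}. A clique must lie in a single bag of any decomposition, so no decomposition can have width below 2. Hence tw(G) = 2 exactly.

Treewidth 2.
One such decomposition:
Bags: B1 = {e, f, h}  B2 = {a, e, h}  B3 = {d, f, h}  B4 = {a, c, e}  B5 = {e, f, g}  B6 = {b, e, f}
Tree: B1–B2, B1–B3, B2–B4, B1–B5, B5–B6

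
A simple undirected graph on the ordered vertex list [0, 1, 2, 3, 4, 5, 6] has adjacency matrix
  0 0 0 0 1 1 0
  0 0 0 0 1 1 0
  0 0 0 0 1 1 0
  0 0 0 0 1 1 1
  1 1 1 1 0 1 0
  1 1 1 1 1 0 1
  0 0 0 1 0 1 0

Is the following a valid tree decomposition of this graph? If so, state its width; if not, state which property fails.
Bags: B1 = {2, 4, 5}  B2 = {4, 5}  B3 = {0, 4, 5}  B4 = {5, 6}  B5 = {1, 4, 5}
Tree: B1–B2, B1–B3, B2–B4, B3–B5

No — vertex 3 appears in no bag.

A tree decomposition must satisfy three properties: every vertex lies in some bag; for every edge, both endpoints lie together in some bag; and for every vertex, the bags containing it form a connected subtree. Here vertex 3 appears in no bag, so the decomposition is invalid.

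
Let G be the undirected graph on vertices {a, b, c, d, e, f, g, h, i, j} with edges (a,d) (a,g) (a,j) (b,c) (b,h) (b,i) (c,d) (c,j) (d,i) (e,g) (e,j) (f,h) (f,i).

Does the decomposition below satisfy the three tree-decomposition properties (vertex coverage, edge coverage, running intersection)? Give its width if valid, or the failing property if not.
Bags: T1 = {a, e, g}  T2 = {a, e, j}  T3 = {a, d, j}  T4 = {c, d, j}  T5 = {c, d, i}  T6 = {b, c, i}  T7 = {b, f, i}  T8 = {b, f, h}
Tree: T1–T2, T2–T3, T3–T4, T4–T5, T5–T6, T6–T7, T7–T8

Yes; width 2.

Vertex coverage: the bags together contain {a, b, c, d, e, f, g, h, i, j}, the full vertex set. Edge coverage: each edge of G has both endpoints in at least one bag. Running intersection: for every vertex, the bags containing it form a connected subtree. All three properties hold, so this is a valid tree decomposition of width max|bag| − 1 = 2, and hence tw(G) ≤ 2.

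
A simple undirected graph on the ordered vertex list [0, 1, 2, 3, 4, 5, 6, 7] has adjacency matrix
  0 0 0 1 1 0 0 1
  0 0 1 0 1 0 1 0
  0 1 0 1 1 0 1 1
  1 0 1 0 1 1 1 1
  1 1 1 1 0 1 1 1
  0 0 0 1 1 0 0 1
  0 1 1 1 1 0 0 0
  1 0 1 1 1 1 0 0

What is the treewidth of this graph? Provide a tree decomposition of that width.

Treewidth 3.
One optimal decomposition is:
Bags: B1 = {2, 3, 4, 7}  B2 = {2, 3, 4, 6}  B3 = {1, 2, 4, 6}  B4 = {3, 4, 5, 7}  B5 = {0, 3, 4, 7}
Tree: B1–B2, B2–B3, B1–B4, B1–B5

Every bag has size at most 4, so the width is 4 − 1 = 3 and tw(G) ≤ 3. For the lower bound, the 4 vertices {1, 2, 4, 6} are pairwise adjacent, and any tree decomposition puts a clique entirely inside one bag — forcing width ≥ 3. Hence tw(G) = 3 exactly.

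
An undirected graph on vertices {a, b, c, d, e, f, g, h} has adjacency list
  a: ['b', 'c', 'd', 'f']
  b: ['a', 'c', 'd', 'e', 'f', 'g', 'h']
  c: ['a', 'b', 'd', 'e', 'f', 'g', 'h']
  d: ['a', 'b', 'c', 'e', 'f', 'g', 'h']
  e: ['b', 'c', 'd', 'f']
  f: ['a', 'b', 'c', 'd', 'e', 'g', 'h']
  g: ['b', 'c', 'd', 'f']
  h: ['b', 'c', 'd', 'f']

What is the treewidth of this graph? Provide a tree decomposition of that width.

Treewidth 4.
One optimal decomposition is:
Bags: B1 = {b, c, d, f, g}  B2 = {b, c, d, e, f}  B3 = {a, b, c, d, f}  B4 = {b, c, d, f, h}
Tree: B1–B2, B1–B3, B1–B4

The largest bag has 5 vertices, giving width 4; this decomposition certifies tw(G) ≤ 4. On the other hand G contains the 5-clique {b, c, d, f, g}. A clique must lie in a single bag of any decomposition, so no decomposition can have width below 4. The upper and lower bounds meet at 4, so that is the treewidth.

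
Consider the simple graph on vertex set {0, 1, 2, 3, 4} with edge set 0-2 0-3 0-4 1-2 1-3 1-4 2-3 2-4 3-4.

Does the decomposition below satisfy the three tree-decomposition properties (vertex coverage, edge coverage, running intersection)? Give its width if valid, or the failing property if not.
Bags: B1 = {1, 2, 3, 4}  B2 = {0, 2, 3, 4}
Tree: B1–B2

Every vertex of G appears in some bag (union = {0, 1, 2, 3, 4}); every edge is covered by a bag; and for each vertex v the set of bags containing v is connected in the bag tree. The decomposition is therefore valid. The largest bag has 4 vertices, so the width is 3.

Yes; width 3.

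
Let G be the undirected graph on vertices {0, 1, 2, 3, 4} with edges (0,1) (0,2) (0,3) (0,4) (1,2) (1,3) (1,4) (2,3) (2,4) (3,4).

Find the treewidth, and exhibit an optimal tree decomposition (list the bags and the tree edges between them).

Treewidth 4.
Bags: B1 = {0, 1, 2, 3, 4}
Tree: (single bag)

A single bag containing all 5 vertices is trivially a valid decomposition of width 4. On the other hand G contains the 5-clique {0, 1, 2, 3, 4}. A clique must lie in a single bag of any decomposition, so no decomposition can have width below 4. Combining the bounds, tw(G) = 4.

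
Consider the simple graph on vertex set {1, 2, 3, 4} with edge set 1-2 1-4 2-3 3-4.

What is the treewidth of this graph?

2

A width-2 tree decomposition is:
Bags: B1 = {2, 3, 4}  B2 = {1, 2, 4}
Tree: B1–B2
Each bag holds 3 vertices, so the decomposition has width 2, which upper-bounds the treewidth. Since 4–3–2–1–4 is a cycle in G, G is not acyclic. Forests are exactly the graphs of treewidth ≤ 1, so tw(G) ≥ 2. Combining the bounds, tw(G) = 2.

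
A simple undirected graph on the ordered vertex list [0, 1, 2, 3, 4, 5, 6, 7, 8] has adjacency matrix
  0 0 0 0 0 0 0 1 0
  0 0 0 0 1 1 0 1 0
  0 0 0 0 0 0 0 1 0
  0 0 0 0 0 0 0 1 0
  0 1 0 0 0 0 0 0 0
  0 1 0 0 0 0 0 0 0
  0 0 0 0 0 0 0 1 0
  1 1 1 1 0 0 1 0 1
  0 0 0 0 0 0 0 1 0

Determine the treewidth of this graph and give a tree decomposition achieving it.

Treewidth 1.
One optimal decomposition is:
Bags: B1 = {2, 7}  B2 = {3, 7}  B3 = {1, 7}  B4 = {0, 7}  B5 = {6, 7}  B6 = {1, 5}  B7 = {1, 4}  B8 = {7, 8}
Tree: B1–B2, B2–B3, B1–B4, B2–B5, B3–B6, B6–B7, B4–B8

Every bag has size at most 2, so the width is 2 − 1 = 1 and tw(G) ≤ 1. G has an edge, so its treewidth is at least 1. The upper and lower bounds meet at 1, so that is the treewidth.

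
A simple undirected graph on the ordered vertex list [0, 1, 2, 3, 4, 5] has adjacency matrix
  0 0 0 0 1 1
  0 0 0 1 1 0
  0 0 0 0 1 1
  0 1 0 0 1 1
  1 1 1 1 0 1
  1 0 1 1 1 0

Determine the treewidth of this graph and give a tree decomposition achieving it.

The largest bag has 3 vertices, giving width 2; this decomposition certifies tw(G) ≤ 2. For the lower bound, the 3 vertices {1, 3, 4} are pairwise adjacent, and any tree decomposition puts a clique entirely inside one bag — forcing width ≥ 2. Combining the bounds, tw(G) = 2.

Treewidth 2.
Bags: B1 = {3, 4, 5}  B2 = {1, 3, 4}  B3 = {2, 4, 5}  B4 = {0, 4, 5}
Tree: B1–B2, B1–B3, B3–B4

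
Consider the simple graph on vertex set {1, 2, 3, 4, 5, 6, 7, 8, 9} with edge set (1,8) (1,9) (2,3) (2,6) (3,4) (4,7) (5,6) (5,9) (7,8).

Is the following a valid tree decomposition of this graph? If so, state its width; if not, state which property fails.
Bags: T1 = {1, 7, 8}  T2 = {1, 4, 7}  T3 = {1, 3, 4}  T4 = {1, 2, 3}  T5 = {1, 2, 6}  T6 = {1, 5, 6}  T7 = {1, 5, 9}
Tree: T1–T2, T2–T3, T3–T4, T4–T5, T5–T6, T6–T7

Checking the three conditions: (i) the bags cover all of {1, 2, 3, 4, 5, 6, 7, 8, 9}; (ii) for each edge, some bag contains both endpoints; (iii) the bags containing any fixed vertex form a subtree. All hold, so the decomposition is valid with width 3 − 1 = 2.

Yes; width 2.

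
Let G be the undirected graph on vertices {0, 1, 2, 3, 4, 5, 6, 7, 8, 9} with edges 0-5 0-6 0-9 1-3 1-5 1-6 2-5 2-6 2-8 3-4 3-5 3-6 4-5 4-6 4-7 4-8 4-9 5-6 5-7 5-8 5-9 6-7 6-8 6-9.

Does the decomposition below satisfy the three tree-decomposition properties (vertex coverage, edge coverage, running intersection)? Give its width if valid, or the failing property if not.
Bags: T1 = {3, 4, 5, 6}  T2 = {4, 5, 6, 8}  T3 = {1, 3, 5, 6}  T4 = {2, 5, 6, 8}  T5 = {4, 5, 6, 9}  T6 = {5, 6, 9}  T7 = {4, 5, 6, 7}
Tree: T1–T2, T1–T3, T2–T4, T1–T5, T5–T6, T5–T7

A tree decomposition must satisfy three properties: every vertex lies in some bag; for every edge, both endpoints lie together in some bag; and for every vertex, the bags containing it form a connected subtree. Here vertex 0 appears in no bag, so the decomposition is invalid.

No — vertex 0 appears in no bag.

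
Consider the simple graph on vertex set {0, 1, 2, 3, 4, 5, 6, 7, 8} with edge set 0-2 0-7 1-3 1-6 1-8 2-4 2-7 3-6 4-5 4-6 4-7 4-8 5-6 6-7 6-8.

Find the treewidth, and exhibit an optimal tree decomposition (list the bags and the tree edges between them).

The largest bag has 3 vertices, giving width 2; this decomposition certifies tw(G) ≤ 2. Conversely, {0, 2, 7} is a clique of size 3, and the vertices of any clique must share a bag in every tree decomposition; so some bag has ≥ 3 vertices and tw(G) ≥ 2. Combining the bounds, tw(G) = 2.

Treewidth 2.
Bags: B1 = {4, 6, 8}  B2 = {4, 5, 6}  B3 = {4, 6, 7}  B4 = {2, 4, 7}  B5 = {1, 6, 8}  B6 = {1, 3, 6}  B7 = {0, 2, 7}
Tree: B1–B2, B1–B3, B3–B4, B1–B5, B5–B6, B4–B7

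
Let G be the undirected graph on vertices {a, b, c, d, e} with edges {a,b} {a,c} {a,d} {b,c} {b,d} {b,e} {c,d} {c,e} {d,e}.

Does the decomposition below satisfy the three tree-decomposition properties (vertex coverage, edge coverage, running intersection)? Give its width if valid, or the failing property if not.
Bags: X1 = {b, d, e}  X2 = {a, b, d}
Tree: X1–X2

No — vertex c appears in no bag.

A tree decomposition must satisfy three properties: every vertex lies in some bag; for every edge, both endpoints lie together in some bag; and for every vertex, the bags containing it form a connected subtree. Here vertex c appears in no bag, so the decomposition is invalid.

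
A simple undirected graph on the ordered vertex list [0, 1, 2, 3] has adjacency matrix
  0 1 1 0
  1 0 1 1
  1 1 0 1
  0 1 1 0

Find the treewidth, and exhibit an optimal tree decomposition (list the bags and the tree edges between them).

Each bag holds 3 vertices, so the decomposition has width 2, which upper-bounds the treewidth. Conversely, {0, 1, 2} is a clique of size 3, and the vertices of any clique must share a bag in every tree decomposition; so some bag has ≥ 3 vertices and tw(G) ≥ 2. Combining the bounds, tw(G) = 2.

Treewidth 2.
One optimal decomposition is:
Bags: B1 = {1, 2, 3}  B2 = {0, 1, 2}
Tree: B1–B2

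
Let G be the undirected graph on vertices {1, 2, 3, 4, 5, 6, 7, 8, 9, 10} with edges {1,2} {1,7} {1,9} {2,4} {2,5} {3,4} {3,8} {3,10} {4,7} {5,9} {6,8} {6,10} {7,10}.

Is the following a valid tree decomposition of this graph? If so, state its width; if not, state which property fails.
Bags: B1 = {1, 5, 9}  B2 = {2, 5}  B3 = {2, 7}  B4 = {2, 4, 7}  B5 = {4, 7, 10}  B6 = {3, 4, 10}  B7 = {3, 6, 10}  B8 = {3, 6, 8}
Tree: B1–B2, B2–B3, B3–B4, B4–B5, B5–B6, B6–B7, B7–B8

No — edge (1,2) lies in no bag.

A tree decomposition must satisfy three properties: every vertex lies in some bag; for every edge, both endpoints lie together in some bag; and for every vertex, the bags containing it form a connected subtree. Here edge (1,2) lies in no bag, so the decomposition is invalid.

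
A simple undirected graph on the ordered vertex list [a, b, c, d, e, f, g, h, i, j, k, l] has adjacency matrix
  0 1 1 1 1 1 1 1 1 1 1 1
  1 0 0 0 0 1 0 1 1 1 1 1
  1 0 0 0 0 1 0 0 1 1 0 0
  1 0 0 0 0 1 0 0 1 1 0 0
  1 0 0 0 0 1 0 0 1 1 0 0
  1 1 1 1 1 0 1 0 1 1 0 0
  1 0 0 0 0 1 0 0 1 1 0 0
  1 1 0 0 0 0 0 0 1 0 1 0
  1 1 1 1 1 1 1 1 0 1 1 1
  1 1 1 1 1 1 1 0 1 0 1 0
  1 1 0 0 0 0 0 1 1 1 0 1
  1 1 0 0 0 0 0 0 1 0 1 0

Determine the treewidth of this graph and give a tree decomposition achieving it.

Treewidth 4.
Bags: B1 = {a, b, h, i, k}  B2 = {a, b, i, j, k}  B3 = {a, b, f, i, j}  B4 = {a, c, f, i, j}  B5 = {a, b, i, k, l}  B6 = {a, d, f, i, j}  B7 = {a, f, g, i, j}  B8 = {a, e, f, i, j}
Tree: B1–B2, B2–B3, B3–B4, B2–B5, B3–B6, B4–B7, B4–B8

Each bag holds 5 vertices, so the decomposition has width 4, which upper-bounds the treewidth. On the other hand G contains the 5-clique {a, d, f, i, j}. A clique must lie in a single bag of any decomposition, so no decomposition can have width below 4. Therefore the treewidth is 4.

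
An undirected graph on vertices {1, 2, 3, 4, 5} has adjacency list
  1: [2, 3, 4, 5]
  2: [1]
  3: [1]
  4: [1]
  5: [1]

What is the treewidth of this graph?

1

A width-1 tree decomposition is:
Bags: B1 = {1, 4}  B2 = {1, 5}  B3 = {1, 2}  B4 = {1, 3}
Tree: B1–B2, B2–B3, B2–B4
Each bag holds 2 vertices, so the decomposition has width 1, which upper-bounds the treewidth. Any graph with an edge has treewidth ≥ 1, and G has the edge 1–4. Hence tw(G) = 1 exactly.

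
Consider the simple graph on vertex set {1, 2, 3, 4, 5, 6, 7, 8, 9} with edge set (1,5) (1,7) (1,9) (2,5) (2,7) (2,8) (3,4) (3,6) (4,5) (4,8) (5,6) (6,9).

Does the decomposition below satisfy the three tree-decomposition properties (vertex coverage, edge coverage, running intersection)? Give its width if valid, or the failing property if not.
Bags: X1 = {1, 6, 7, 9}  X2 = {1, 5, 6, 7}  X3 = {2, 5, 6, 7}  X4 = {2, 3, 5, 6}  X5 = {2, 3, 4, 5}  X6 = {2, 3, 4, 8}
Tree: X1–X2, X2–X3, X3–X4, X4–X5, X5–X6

Yes; width 3.

Vertex coverage: the bags together contain {1, 2, 3, 4, 5, 6, 7, 8, 9}, the full vertex set. Edge coverage: each edge of G has both endpoints in at least one bag. Running intersection: for every vertex, the bags containing it form a connected subtree. All three properties hold, so this is a valid tree decomposition of width max|bag| − 1 = 3, and hence tw(G) ≤ 3.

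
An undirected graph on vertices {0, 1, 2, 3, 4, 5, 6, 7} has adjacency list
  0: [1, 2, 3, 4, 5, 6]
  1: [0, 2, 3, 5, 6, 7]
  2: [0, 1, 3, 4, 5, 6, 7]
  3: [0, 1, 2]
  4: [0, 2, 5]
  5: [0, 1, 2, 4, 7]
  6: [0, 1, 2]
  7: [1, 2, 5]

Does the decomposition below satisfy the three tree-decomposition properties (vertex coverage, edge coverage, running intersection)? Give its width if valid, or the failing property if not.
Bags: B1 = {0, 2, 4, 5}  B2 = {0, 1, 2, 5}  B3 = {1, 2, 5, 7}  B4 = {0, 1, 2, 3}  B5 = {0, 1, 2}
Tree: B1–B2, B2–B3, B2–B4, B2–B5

A tree decomposition must satisfy three properties: every vertex lies in some bag; for every edge, both endpoints lie together in some bag; and for every vertex, the bags containing it form a connected subtree. Here vertex 6 appears in no bag, so the decomposition is invalid.

No — vertex 6 appears in no bag.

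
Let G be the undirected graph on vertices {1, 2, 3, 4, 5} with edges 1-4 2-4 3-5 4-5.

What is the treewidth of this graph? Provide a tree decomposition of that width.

Treewidth 1.
One such decomposition:
Bags: B1 = {4, 5}  B2 = {2, 4}  B3 = {1, 4}  B4 = {3, 5}
Tree: B1–B2, B2–B3, B1–B4

The largest bag has 2 vertices, giving width 1; this decomposition certifies tw(G) ≤ 1. Since G has at least one edge (e.g. 4–5), it is not an edgeless graph, so tw(G) ≥ 1. Combining the bounds, tw(G) = 1.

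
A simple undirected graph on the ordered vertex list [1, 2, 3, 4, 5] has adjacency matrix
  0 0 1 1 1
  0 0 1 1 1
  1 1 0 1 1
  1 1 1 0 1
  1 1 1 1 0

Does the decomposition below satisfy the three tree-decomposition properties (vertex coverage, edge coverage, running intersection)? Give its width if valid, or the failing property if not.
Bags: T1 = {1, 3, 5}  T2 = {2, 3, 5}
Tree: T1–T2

No — vertex 4 appears in no bag.

A tree decomposition must satisfy three properties: every vertex lies in some bag; for every edge, both endpoints lie together in some bag; and for every vertex, the bags containing it form a connected subtree. Here vertex 4 appears in no bag, so the decomposition is invalid.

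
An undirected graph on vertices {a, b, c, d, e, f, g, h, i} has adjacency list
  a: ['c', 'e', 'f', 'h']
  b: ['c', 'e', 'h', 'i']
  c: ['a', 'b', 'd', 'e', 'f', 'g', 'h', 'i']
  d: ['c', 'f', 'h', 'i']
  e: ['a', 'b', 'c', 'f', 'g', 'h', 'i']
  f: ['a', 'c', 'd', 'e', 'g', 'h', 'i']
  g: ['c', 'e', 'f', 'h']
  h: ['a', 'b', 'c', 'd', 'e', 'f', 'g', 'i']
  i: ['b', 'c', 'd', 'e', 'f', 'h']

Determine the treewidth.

4

A width-4 tree decomposition is:
Bags: B1 = {c, e, f, h, i}  B2 = {a, c, e, f, h}  B3 = {c, d, f, h, i}  B4 = {b, c, e, h, i}  B5 = {c, e, f, g, h}
Tree: B1–B2, B1–B3, B1–B4, B1–B5
Every bag has size at most 5, so the width is 5 − 1 = 4 and tw(G) ≤ 4. For the lower bound, the 5 vertices {c, d, f, h, i} are pairwise adjacent, and any tree decomposition puts a clique entirely inside one bag — forcing width ≥ 4. The upper and lower bounds meet at 4, so that is the treewidth.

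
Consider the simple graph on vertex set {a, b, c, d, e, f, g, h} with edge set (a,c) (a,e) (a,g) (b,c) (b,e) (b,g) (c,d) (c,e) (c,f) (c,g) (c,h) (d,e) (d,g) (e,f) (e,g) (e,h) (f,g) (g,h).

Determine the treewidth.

A width-3 tree decomposition is:
Bags: B1 = {c, d, e, g}  B2 = {c, e, f, g}  B3 = {b, c, e, g}  B4 = {c, e, g, h}  B5 = {a, c, e, g}
Tree: B1–B2, B1–B3, B1–B4, B1–B5
Every bag has size at most 4, so the width is 4 − 1 = 3 and tw(G) ≤ 3. On the other hand G contains the 4-clique {c, d, e, g}. A clique must lie in a single bag of any decomposition, so no decomposition can have width below 3. Combining the bounds, tw(G) = 3.

3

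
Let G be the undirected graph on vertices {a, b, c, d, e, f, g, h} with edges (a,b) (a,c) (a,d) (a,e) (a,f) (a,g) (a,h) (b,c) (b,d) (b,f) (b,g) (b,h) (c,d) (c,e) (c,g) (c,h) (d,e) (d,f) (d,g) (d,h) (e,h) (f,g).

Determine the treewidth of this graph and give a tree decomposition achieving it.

Each bag holds 5 vertices, so the decomposition has width 4, which upper-bounds the treewidth. Conversely, {a, c, d, e, h} is a clique of size 5, and the vertices of any clique must share a bag in every tree decomposition; so some bag has ≥ 5 vertices and tw(G) ≥ 4. Combining the bounds, tw(G) = 4.

Treewidth 4.
Bags: B1 = {a, b, c, d, g}  B2 = {a, b, c, d, h}  B3 = {a, b, d, f, g}  B4 = {a, c, d, e, h}
Tree: B1–B2, B1–B3, B2–B4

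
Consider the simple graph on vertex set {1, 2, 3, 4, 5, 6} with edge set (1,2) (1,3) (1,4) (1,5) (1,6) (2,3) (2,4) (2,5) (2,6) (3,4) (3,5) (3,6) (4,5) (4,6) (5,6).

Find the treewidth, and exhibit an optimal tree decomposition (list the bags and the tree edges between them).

A single bag containing all 6 vertices is trivially a valid decomposition of width 5. Conversely, {1, 2, 3, 4, 5, 6} is a clique of size 6, and the vertices of any clique must share a bag in every tree decomposition; so some bag has ≥ 6 vertices and tw(G) ≥ 5. Hence tw(G) = 5 exactly.

Treewidth 5.
One such decomposition:
Bags: B1 = {1, 2, 3, 4, 5, 6}
Tree: (single bag)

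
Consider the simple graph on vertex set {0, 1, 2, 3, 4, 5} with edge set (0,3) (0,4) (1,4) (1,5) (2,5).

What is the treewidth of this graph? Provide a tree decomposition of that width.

Each bag holds 2 vertices, so the decomposition has width 1, which upper-bounds the treewidth. Since G has at least one edge (e.g. 2–5), it is not an edgeless graph, so tw(G) ≥ 1. The upper and lower bounds meet at 1, so that is the treewidth.

Treewidth 1.
One optimal decomposition is:
Bags: B1 = {2, 5}  B2 = {1, 5}  B3 = {1, 4}  B4 = {0, 4}  B5 = {0, 3}
Tree: B1–B2, B2–B3, B3–B4, B4–B5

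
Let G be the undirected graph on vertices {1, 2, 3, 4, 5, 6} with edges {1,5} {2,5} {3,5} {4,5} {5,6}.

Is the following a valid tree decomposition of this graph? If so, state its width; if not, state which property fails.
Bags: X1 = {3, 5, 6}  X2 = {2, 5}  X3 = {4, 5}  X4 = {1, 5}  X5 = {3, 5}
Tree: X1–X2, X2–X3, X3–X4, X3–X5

A tree decomposition must satisfy three properties: every vertex lies in some bag; for every edge, both endpoints lie together in some bag; and for every vertex, the bags containing it form a connected subtree. Here bags containing vertex 3 are not connected in the tree, so the decomposition is invalid.

No — bags containing vertex 3 are not connected in the tree.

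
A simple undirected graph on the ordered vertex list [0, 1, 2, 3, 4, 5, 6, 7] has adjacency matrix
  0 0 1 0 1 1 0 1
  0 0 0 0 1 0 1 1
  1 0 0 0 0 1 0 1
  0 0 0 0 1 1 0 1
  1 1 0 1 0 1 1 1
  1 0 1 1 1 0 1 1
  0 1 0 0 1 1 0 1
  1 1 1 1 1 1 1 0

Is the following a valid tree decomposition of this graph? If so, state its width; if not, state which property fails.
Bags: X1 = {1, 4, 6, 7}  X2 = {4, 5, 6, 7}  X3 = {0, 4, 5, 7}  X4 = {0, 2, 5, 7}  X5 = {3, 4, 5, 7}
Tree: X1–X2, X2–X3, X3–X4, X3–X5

Yes; width 3.

Checking the three conditions: (i) the bags cover all of {0, 1, 2, 3, 4, 5, 6, 7}; (ii) for each edge, some bag contains both endpoints; (iii) the bags containing any fixed vertex form a subtree. All hold, so the decomposition is valid with width 4 − 1 = 3.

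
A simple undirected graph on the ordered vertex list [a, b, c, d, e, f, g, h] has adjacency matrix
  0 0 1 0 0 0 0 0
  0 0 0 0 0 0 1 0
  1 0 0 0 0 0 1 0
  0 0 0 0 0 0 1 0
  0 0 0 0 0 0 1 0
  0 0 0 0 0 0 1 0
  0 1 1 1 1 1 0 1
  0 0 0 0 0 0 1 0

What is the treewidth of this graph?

1

A width-1 tree decomposition is:
Bags: B1 = {e, g}  B2 = {g, h}  B3 = {c, g}  B4 = {d, g}  B5 = {b, g}  B6 = {f, g}  B7 = {a, c}
Tree: B1–B2, B2–B3, B1–B4, B4–B5, B3–B6, B3–B7
Each bag holds 2 vertices, so the decomposition has width 1, which upper-bounds the treewidth. G has an edge, so its treewidth is at least 1. Hence tw(G) = 1 exactly.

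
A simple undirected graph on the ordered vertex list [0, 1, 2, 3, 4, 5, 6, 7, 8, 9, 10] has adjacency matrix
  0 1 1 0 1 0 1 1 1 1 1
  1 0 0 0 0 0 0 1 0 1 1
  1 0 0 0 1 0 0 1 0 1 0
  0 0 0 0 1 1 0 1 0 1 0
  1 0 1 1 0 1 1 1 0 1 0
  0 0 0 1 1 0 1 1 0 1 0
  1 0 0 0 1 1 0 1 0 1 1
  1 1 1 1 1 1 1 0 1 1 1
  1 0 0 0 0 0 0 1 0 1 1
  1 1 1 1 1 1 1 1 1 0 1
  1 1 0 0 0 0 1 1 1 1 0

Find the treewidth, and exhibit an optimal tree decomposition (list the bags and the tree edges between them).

The largest bag has 5 vertices, giving width 4; this decomposition certifies tw(G) ≤ 4. On the other hand G contains the 5-clique {0, 2, 4, 7, 9}. A clique must lie in a single bag of any decomposition, so no decomposition can have width below 4. Therefore the treewidth is 4.

Treewidth 4.
Bags: B1 = {0, 2, 4, 7, 9}  B2 = {0, 4, 6, 7, 9}  B3 = {4, 5, 6, 7, 9}  B4 = {3, 4, 5, 7, 9}  B5 = {0, 6, 7, 9, 10}  B6 = {0, 1, 7, 9, 10}  B7 = {0, 7, 8, 9, 10}
Tree: B1–B2, B2–B3, B3–B4, B2–B5, B5–B6, B6–B7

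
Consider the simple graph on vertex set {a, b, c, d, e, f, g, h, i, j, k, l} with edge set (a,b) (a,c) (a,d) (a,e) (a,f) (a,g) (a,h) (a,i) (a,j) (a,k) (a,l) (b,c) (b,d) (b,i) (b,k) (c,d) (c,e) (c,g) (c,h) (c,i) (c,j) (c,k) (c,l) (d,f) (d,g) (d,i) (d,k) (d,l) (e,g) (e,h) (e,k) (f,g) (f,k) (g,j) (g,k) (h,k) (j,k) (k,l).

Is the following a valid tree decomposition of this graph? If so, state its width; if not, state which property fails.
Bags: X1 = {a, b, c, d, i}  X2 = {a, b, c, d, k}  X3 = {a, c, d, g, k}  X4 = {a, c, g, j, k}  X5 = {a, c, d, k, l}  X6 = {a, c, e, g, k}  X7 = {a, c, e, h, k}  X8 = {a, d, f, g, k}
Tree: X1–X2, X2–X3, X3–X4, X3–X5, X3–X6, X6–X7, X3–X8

Yes; width 4.

Vertex coverage: the bags together contain {a, b, c, d, e, f, g, h, i, j, k, l}, the full vertex set. Edge coverage: each edge of G has both endpoints in at least one bag. Running intersection: for every vertex, the bags containing it form a connected subtree. All three properties hold, so this is a valid tree decomposition of width max|bag| − 1 = 4, and hence tw(G) ≤ 4.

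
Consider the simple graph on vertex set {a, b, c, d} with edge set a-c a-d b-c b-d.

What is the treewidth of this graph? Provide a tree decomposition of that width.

Every bag has size at most 3, so the width is 3 − 1 = 2 and tw(G) ≤ 2. For the lower bound, G contains the cycle a–d–b–c–a, so G is not a forest; only forests have treewidth ≤ 1, hence tw(G) ≥ 2. Therefore the treewidth is 2.

Treewidth 2.
One optimal decomposition is:
Bags: B1 = {a, b, d}  B2 = {a, b, c}
Tree: B1–B2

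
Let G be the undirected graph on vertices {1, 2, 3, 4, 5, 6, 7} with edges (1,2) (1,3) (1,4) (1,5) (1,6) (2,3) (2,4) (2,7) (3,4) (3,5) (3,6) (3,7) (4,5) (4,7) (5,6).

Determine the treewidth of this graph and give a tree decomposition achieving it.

Every bag has size at most 4, so the width is 4 − 1 = 3 and tw(G) ≤ 3. For the lower bound, the 4 vertices {1, 2, 3, 4} are pairwise adjacent, and any tree decomposition puts a clique entirely inside one bag — forcing width ≥ 3. Hence tw(G) = 3 exactly.

Treewidth 3.
One optimal decomposition is:
Bags: B1 = {2, 3, 4, 7}  B2 = {1, 2, 3, 4}  B3 = {1, 3, 4, 5}  B4 = {1, 3, 5, 6}
Tree: B1–B2, B2–B3, B3–B4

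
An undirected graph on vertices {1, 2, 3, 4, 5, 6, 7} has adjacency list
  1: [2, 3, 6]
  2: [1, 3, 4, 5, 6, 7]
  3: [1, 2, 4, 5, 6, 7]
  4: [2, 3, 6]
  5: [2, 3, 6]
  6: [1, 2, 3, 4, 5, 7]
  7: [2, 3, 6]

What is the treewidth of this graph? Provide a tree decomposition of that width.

The largest bag has 4 vertices, giving width 3; this decomposition certifies tw(G) ≤ 3. For the lower bound, the 4 vertices {1, 2, 3, 6} are pairwise adjacent, and any tree decomposition puts a clique entirely inside one bag — forcing width ≥ 3. Therefore the treewidth is 3.

Treewidth 3.
One optimal decomposition is:
Bags: B1 = {2, 3, 4, 6}  B2 = {2, 3, 6, 7}  B3 = {1, 2, 3, 6}  B4 = {2, 3, 5, 6}
Tree: B1–B2, B1–B3, B1–B4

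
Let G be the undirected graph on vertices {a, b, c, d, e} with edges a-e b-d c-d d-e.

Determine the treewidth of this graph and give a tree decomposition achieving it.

Treewidth 1.
Bags: B1 = {b, d}  B2 = {c, d}  B3 = {d, e}  B4 = {a, e}
Tree: B1–B2, B1–B3, B3–B4

Every bag has size at most 2, so the width is 2 − 1 = 1 and tw(G) ≤ 1. G has an edge, so its treewidth is at least 1. Combining the bounds, tw(G) = 1.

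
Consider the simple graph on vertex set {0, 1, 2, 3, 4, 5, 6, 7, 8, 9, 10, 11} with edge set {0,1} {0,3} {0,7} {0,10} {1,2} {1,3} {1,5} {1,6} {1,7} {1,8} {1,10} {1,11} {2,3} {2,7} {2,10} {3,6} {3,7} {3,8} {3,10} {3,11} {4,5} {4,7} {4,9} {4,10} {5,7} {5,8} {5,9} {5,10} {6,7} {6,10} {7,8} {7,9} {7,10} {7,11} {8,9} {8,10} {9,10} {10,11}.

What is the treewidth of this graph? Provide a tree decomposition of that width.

Each bag holds 5 vertices, so the decomposition has width 4, which upper-bounds the treewidth. Conversely, {0, 1, 3, 7, 10} is a clique of size 5, and the vertices of any clique must share a bag in every tree decomposition; so some bag has ≥ 5 vertices and tw(G) ≥ 4. Hence tw(G) = 4 exactly.

Treewidth 4.
One optimal decomposition is:
Bags: B1 = {1, 3, 7, 8, 10}  B2 = {1, 5, 7, 8, 10}  B3 = {1, 3, 7, 10, 11}  B4 = {0, 1, 3, 7, 10}  B5 = {1, 2, 3, 7, 10}  B6 = {5, 7, 8, 9, 10}  B7 = {1, 3, 6, 7, 10}  B8 = {4, 5, 7, 9, 10}
Tree: B1–B2, B1–B3, B3–B4, B1–B5, B2–B6, B1–B7, B6–B8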